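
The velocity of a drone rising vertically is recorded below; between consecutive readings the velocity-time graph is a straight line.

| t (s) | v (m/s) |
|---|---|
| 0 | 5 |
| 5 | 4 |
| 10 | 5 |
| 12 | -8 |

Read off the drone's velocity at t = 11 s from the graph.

On 10–12 s the graph is linear from 5 to -8 m/s: v(11) = 5 + (-8 − 5)·(11 − 10)/(12 − 10) = -1.5 m/s.

-1.5 m/s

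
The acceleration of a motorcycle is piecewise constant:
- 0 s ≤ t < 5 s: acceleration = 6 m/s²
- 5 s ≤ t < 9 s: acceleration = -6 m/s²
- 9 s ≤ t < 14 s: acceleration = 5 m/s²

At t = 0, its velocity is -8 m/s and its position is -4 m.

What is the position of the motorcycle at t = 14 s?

On each constant-a segment, Δv = aΔt and Δx = v₀Δt + ½aΔt²; chain segment to segment.
0–5 s: v starts -8 m/s; Δx = -8·5 + ½·6·5² = 35 m; v ends 22 m/s.
5–9 s: v starts 22 m/s; Δx = 22·4 + ½·-6·4² = 40 m; v ends -2 m/s.
9–14 s: v starts -2 m/s; Δx = -2·5 + ½·5·5² = 52.5 m; v ends 23 m/s.
x(14) = -4 + Σ Δx = 123.5 m.

123.5 m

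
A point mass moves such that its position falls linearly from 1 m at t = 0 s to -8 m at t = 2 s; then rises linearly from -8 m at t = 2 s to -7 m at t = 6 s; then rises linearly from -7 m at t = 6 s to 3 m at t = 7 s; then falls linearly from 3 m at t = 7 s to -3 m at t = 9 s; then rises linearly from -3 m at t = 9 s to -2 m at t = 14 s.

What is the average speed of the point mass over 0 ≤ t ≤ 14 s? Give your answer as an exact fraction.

Average speed = (total path length)/(elapsed time); on a piecewise-linear x-t graph the path length is Σ|Δx|.
0–2 s: |Δx| = |-8 − 1| = 9 m
2–6 s: |Δx| = |-7 − -8| = 1 m
6–7 s: |Δx| = |3 − -7| = 10 m
7–9 s: |Δx| = |-3 − 3| = 6 m
9–14 s: |Δx| = |-2 − -3| = 1 m
Total path = 27 m; average speed = 27/14 = 27/14 m/s.

27/14 m/s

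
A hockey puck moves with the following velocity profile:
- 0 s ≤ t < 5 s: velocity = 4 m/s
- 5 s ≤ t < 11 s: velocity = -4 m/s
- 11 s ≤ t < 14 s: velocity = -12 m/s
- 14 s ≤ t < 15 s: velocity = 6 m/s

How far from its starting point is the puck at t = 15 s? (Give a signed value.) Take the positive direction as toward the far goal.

-34 m

Net displacement equals the area under the velocity-time graph (areas below the axis count negative).
0–5 s: 4 × 5 = 20 m
5–11 s: -4 × 6 = -24 m
11–14 s: -12 × 3 = -36 m
14–15 s: 6 × 1 = 6 m
Net displacement = -34 m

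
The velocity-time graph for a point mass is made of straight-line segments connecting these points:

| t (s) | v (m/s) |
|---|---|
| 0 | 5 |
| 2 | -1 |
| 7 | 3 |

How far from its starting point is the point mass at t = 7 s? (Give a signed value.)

9 m

Net displacement equals the area under the velocity-time graph (areas below the axis count negative).
0–2 s: ½(5 + -1)(2) = 4 m
2–7 s: ½(-1 + 3)(5) = 5 m
Net displacement = 9 m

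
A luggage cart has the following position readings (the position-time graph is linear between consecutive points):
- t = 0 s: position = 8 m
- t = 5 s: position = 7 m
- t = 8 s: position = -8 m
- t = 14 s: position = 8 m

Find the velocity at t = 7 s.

-5 m/s

Velocity is the slope of the x-t graph on 5–8 s: (-8 − 7)/(8 − 5) = -5 m/s.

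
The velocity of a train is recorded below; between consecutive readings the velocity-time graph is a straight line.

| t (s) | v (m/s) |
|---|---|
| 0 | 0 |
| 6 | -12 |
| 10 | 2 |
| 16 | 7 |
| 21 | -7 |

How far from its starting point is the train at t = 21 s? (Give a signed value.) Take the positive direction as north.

-29 m

Net displacement equals the area under the velocity-time graph (areas below the axis count negative).
0–6 s: ½(0 + -12)(6) = -36 m
6–10 s: ½(-12 + 2)(4) = -20 m
10–16 s: ½(2 + 7)(6) = 27 m
16–21 s: ½(7 + -7)(5) = 0 m
Net displacement = -29 m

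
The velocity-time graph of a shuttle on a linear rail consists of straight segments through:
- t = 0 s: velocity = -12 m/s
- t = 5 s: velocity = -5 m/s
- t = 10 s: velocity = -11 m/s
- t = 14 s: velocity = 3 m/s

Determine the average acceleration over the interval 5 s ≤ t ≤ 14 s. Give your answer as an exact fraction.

8/9 m/s²

Average acceleration = Δv/Δt = (3 − -5)/(14 − 5) = 8/9 m/s².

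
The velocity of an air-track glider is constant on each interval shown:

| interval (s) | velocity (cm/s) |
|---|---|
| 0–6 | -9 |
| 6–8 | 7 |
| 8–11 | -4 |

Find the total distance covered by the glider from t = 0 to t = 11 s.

Distance (not displacement) is the total path length: add the absolute areas under v-t.
0–6 s: |-9| × 6 = 54 cm
6–8 s: |7| × 2 = 14 cm
8–11 s: |-4| × 3 = 12 cm
Total distance = 80 cm

80 cm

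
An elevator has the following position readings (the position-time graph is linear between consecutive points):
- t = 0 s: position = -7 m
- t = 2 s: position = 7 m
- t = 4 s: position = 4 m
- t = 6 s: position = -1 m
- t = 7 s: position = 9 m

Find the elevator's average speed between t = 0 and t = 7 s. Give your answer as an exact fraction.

32/7 m/s

Average speed = (total path length)/(elapsed time); on a piecewise-linear x-t graph the path length is Σ|Δx|.
0–2 s: |Δx| = |7 − -7| = 14 m
2–4 s: |Δx| = |4 − 7| = 3 m
4–6 s: |Δx| = |-1 − 4| = 5 m
6–7 s: |Δx| = |9 − -1| = 10 m
Total path = 32 m; average speed = 32/7 = 32/7 m/s.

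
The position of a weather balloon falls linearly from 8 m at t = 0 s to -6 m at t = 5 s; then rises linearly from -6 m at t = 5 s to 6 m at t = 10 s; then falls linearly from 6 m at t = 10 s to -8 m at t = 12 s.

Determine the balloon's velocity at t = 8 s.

Velocity is the slope of the x-t graph on 5–10 s: (6 − -6)/(10 − 5) = 2.4 m/s.

2.4 m/s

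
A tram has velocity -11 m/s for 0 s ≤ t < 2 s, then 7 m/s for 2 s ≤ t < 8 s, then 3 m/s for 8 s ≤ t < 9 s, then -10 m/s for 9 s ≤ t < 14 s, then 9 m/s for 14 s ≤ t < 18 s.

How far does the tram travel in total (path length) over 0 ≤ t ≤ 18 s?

153 m

Total distance travelled is ∫|v| dt — sum the magnitudes of each area piece.
0–2 s: |-11| × 2 = 22 m
2–8 s: |7| × 6 = 42 m
8–9 s: |3| × 1 = 3 m
9–14 s: |-10| × 5 = 50 m
14–18 s: |9| × 4 = 36 m
Total distance = 153 m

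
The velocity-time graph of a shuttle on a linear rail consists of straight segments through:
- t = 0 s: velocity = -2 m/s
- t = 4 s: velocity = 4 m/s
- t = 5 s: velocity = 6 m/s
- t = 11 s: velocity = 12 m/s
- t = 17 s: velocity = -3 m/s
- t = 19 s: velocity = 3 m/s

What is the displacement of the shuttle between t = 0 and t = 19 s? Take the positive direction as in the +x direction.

90 m

Net displacement equals the area under the velocity-time graph (areas below the axis count negative).
0–4 s: ½(-2 + 4)(4) = 4 m
4–5 s: ½(4 + 6)(1) = 5 m
5–11 s: ½(6 + 12)(6) = 54 m
11–17 s: ½(12 + -3)(6) = 27 m
17–19 s: ½(-3 + 3)(2) = 0 m
Net displacement = 90 m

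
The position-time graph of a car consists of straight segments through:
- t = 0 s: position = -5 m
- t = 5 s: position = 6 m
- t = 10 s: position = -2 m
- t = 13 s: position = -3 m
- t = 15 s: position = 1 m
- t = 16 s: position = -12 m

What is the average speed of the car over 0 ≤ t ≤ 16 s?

2.3125 m/s

Average speed = (total path length)/(elapsed time); on a piecewise-linear x-t graph the path length is Σ|Δx|.
0–5 s: |Δx| = |6 − -5| = 11 m
5–10 s: |Δx| = |-2 − 6| = 8 m
10–13 s: |Δx| = |-3 − -2| = 1 m
13–15 s: |Δx| = |1 − -3| = 4 m
15–16 s: |Δx| = |-12 − 1| = 13 m
Total path = 37 m; average speed = 37/16 = 2.3125 m/s.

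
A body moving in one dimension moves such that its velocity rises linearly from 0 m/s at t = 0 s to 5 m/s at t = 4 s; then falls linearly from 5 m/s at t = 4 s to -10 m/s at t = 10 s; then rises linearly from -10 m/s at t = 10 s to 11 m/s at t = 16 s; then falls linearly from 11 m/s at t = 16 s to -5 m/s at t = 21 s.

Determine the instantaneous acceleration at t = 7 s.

Acceleration is the slope of the v-t graph on 4–10 s: (-10 − 5)/(10 − 4) = -2.5 m/s².

-2.5 m/s²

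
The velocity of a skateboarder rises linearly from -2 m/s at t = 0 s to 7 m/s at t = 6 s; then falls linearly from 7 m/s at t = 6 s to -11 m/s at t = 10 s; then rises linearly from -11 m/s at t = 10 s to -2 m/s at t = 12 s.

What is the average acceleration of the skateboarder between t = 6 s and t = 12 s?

Average acceleration = Δv/Δt = (-2 − 7)/(12 − 6) = -1.5 m/s².

-1.5 m/s²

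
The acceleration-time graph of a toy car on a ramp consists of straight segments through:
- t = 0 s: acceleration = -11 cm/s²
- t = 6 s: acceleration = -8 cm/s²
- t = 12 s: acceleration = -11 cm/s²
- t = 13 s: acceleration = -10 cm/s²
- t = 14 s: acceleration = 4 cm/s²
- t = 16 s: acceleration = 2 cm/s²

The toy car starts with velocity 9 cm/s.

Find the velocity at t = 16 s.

Δv equals the area under the a-t graph; then v = v₀ + Δv.
0–6 s: ½(-11 + -8)(6) = -57 cm/s
6–12 s: ½(-8 + -11)(6) = -57 cm/s
12–13 s: ½(-11 + -10)(1) = -10.5 cm/s
13–14 s: ½(-10 + 4)(1) = -3 cm/s
14–16 s: ½(4 + 2)(2) = 6 cm/s
Δv = -121.5 cm/s, so v(16) = 9 + (-121.5) = -112.5 cm/s.

-112.5 cm/s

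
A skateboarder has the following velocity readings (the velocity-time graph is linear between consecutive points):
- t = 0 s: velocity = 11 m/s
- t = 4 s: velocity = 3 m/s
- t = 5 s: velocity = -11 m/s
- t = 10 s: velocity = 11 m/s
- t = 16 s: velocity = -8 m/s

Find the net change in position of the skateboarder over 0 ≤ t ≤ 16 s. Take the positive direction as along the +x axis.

Displacement is the signed area under the v-t curve.
0–4 s: ½(11 + 3)(4) = 28 m
4–5 s: ½(3 + -11)(1) = -4 m
5–10 s: ½(-11 + 11)(5) = 0 m
10–16 s: ½(11 + -8)(6) = 9 m
Net displacement = 33 m

33 m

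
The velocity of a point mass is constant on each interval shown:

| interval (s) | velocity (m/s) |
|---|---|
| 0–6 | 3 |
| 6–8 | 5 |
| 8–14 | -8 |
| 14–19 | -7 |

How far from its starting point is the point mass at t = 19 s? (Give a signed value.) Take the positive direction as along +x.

-55 m

Net displacement equals the area under the velocity-time graph (areas below the axis count negative).
0–6 s: 3 × 6 = 18 m
6–8 s: 5 × 2 = 10 m
8–14 s: -8 × 6 = -48 m
14–19 s: -7 × 5 = -35 m
Net displacement = -55 m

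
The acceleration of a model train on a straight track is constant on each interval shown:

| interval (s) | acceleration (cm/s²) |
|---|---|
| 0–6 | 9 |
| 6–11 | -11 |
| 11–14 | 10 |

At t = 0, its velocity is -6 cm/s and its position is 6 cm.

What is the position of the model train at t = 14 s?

258.5 cm

On each constant-a segment, Δv = aΔt and Δx = v₀Δt + ½aΔt²; chain segment to segment.
0–6 s: v starts -6 cm/s; Δx = -6·6 + ½·9·6² = 126 cm; v ends 48 cm/s.
6–11 s: v starts 48 cm/s; Δx = 48·5 + ½·-11·5² = 102.5 cm; v ends -7 cm/s.
11–14 s: v starts -7 cm/s; Δx = -7·3 + ½·10·3² = 24 cm; v ends 23 cm/s.
x(14) = 6 + Σ Δx = 258.5 cm.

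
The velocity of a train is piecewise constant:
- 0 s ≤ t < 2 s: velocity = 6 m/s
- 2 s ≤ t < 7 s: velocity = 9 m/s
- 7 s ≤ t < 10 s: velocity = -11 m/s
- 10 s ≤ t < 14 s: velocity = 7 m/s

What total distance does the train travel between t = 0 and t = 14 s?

Distance (not displacement) is the total path length: add the absolute areas under v-t.
0–2 s: |6| × 2 = 12 m
2–7 s: |9| × 5 = 45 m
7–10 s: |-11| × 3 = 33 m
10–14 s: |7| × 4 = 28 m
Total distance = 118 m

118 m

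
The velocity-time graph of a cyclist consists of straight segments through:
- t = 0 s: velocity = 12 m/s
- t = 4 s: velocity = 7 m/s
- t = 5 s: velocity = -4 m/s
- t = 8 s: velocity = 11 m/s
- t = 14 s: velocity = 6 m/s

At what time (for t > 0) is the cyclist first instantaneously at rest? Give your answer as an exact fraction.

t = 51/11 s

v changes sign on 4–5 s (from 7 to -4); the graph is linear there, so v = 0 at t = 4 + (-7)·(5 − 4)/(-4 − 7) = 51/11 s.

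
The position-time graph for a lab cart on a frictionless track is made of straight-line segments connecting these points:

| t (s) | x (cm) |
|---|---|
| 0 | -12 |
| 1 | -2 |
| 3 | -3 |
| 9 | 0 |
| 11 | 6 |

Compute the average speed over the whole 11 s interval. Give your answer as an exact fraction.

Average speed = (total path length)/(elapsed time); on a piecewise-linear x-t graph the path length is Σ|Δx|.
0–1 s: |Δx| = |-2 − -12| = 10 cm
1–3 s: |Δx| = |-3 − -2| = 1 cm
3–9 s: |Δx| = |0 − -3| = 3 cm
9–11 s: |Δx| = |6 − 0| = 6 cm
Total path = 20 cm; average speed = 20/11 = 20/11 cm/s.

20/11 cm/s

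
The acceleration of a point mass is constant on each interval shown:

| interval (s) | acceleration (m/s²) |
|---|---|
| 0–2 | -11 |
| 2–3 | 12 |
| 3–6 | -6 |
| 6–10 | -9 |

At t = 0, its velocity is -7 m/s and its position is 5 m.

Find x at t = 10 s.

On each constant-a segment, Δv = aΔt and Δx = v₀Δt + ½aΔt²; chain segment to segment.
0–2 s: v starts -7 m/s; Δx = -7·2 + ½·-11·2² = -36 m; v ends -29 m/s.
2–3 s: v starts -29 m/s; Δx = -29·1 + ½·12·1² = -23 m; v ends -17 m/s.
3–6 s: v starts -17 m/s; Δx = -17·3 + ½·-6·3² = -78 m; v ends -35 m/s.
6–10 s: v starts -35 m/s; Δx = -35·4 + ½·-9·4² = -212 m; v ends -71 m/s.
x(10) = 5 + Σ Δx = -344 m.

-344 m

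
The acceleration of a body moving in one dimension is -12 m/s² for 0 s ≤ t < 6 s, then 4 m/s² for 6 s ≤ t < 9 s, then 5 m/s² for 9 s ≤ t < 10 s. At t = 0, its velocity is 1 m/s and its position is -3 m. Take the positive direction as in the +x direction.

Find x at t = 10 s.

On each constant-a segment, Δv = aΔt and Δx = v₀Δt + ½aΔt²; chain segment to segment.
0–6 s: v starts 1 m/s; Δx = 1·6 + ½·-12·6² = -210 m; v ends -71 m/s.
6–9 s: v starts -71 m/s; Δx = -71·3 + ½·4·3² = -195 m; v ends -59 m/s.
9–10 s: v starts -59 m/s; Δx = -59·1 + ½·5·1² = -56.5 m; v ends -54 m/s.
x(10) = -3 + Σ Δx = -464.5 m.

-464.5 m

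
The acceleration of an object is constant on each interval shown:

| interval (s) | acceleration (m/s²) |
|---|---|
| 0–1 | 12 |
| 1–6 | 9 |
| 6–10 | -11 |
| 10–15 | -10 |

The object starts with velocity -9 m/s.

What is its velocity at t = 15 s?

Δv equals the area under the a-t graph; then v = v₀ + Δv.
0–1 s: 12 × 1 = 12 m/s
1–6 s: 9 × 5 = 45 m/s
6–10 s: -11 × 4 = -44 m/s
10–15 s: -10 × 5 = -50 m/s
Δv = -37 m/s, so v(15) = -9 + (-37) = -46 m/s.

-46 m/s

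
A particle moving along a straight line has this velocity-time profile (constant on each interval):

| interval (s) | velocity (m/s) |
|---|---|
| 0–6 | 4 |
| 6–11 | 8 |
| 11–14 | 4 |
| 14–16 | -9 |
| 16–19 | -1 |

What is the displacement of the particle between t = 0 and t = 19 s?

Net displacement equals the area under the velocity-time graph (areas below the axis count negative).
0–6 s: 4 × 6 = 24 m
6–11 s: 8 × 5 = 40 m
11–14 s: 4 × 3 = 12 m
14–16 s: -9 × 2 = -18 m
16–19 s: -1 × 3 = -3 m
Net displacement = 55 m

55 m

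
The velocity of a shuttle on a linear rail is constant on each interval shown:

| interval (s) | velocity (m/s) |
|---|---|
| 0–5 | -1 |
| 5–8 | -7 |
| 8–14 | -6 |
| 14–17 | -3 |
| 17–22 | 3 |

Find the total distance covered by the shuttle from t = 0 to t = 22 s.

Total distance travelled is ∫|v| dt — sum the magnitudes of each area piece.
0–5 s: |-1| × 5 = 5 m
5–8 s: |-7| × 3 = 21 m
8–14 s: |-6| × 6 = 36 m
14–17 s: |-3| × 3 = 9 m
17–22 s: |3| × 5 = 15 m
Total distance = 86 m

86 m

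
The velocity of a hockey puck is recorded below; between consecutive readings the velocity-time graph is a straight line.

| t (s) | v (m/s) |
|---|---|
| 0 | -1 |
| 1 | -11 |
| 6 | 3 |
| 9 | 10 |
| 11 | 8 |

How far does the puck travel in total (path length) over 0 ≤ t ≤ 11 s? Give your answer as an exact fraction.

467/7 m

Distance (not displacement) is the total path length: add the absolute areas under v-t.
0–1 s: |½(-1 + -11)(1)| = 6 m
1–6 s: v = 0 at t = 69/14 s; triangle areas 605/28 + 45/28 = 325/14 m
6–9 s: |½(3 + 10)(3)| = 19.5 m
9–11 s: |½(10 + 8)(2)| = 18 m
Total distance = 467/7 m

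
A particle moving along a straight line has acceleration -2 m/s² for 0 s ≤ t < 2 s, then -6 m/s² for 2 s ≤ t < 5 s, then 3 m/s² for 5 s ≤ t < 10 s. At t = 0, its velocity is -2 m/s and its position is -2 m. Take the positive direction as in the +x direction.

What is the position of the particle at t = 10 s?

-137.5 m

On each constant-a segment, Δv = aΔt and Δx = v₀Δt + ½aΔt²; chain segment to segment.
0–2 s: v starts -2 m/s; Δx = -2·2 + ½·-2·2² = -8 m; v ends -6 m/s.
2–5 s: v starts -6 m/s; Δx = -6·3 + ½·-6·3² = -45 m; v ends -24 m/s.
5–10 s: v starts -24 m/s; Δx = -24·5 + ½·3·5² = -82.5 m; v ends -9 m/s.
x(10) = -2 + Σ Δx = -137.5 m.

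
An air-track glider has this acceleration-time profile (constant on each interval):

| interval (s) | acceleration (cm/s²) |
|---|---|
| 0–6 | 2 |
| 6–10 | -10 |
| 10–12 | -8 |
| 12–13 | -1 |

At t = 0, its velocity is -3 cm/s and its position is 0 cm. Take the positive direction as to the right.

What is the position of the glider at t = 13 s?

On each constant-a segment, Δv = aΔt and Δx = v₀Δt + ½aΔt²; chain segment to segment.
0–6 s: v starts -3 cm/s; Δx = -3·6 + ½·2·6² = 18 cm; v ends 9 cm/s.
6–10 s: v starts 9 cm/s; Δx = 9·4 + ½·-10·4² = -44 cm; v ends -31 cm/s.
10–12 s: v starts -31 cm/s; Δx = -31·2 + ½·-8·2² = -78 cm; v ends -47 cm/s.
12–13 s: v starts -47 cm/s; Δx = -47·1 + ½·-1·1² = -47.5 cm; v ends -48 cm/s.
x(13) = 0 + Σ Δx = -151.5 cm.

-151.5 cm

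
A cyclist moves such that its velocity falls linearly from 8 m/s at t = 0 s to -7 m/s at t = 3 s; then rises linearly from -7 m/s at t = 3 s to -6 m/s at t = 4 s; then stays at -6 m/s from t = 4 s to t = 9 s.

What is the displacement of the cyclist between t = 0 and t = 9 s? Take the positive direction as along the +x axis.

-35 m

Net displacement equals the area under the velocity-time graph (areas below the axis count negative).
0–3 s: ½(8 + -7)(3) = 1.5 m
3–4 s: ½(-7 + -6)(1) = -6.5 m
4–9 s: -6 × 5 = -30 m
Net displacement = -35 m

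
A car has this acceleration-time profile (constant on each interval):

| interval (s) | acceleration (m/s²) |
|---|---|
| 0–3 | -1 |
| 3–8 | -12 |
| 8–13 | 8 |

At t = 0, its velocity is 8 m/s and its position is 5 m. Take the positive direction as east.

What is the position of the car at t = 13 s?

On each constant-a segment, Δv = aΔt and Δx = v₀Δt + ½aΔt²; chain segment to segment.
0–3 s: v starts 8 m/s; Δx = 8·3 + ½·-1·3² = 19.5 m; v ends 5 m/s.
3–8 s: v starts 5 m/s; Δx = 5·5 + ½·-12·5² = -125 m; v ends -55 m/s.
8–13 s: v starts -55 m/s; Δx = -55·5 + ½·8·5² = -175 m; v ends -15 m/s.
x(13) = 5 + Σ Δx = -275.5 m.

-275.5 m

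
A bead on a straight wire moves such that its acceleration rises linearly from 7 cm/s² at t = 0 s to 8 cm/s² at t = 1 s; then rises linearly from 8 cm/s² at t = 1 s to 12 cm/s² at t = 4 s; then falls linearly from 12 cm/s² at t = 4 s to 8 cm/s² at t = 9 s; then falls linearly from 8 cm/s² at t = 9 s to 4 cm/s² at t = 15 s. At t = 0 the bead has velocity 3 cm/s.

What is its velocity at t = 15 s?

Δv equals the area under the a-t graph; then v = v₀ + Δv.
0–1 s: ½(7 + 8)(1) = 7.5 cm/s
1–4 s: ½(8 + 12)(3) = 30 cm/s
4–9 s: ½(12 + 8)(5) = 50 cm/s
9–15 s: ½(8 + 4)(6) = 36 cm/s
Δv = 123.5 cm/s, so v(15) = 3 + (123.5) = 126.5 cm/s.

126.5 cm/s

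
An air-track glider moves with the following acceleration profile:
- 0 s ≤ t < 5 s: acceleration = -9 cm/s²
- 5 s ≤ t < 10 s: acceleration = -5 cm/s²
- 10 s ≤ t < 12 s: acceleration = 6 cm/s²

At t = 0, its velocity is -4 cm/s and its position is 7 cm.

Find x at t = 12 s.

On each constant-a segment, Δv = aΔt and Δx = v₀Δt + ½aΔt²; chain segment to segment.
0–5 s: v starts -4 cm/s; Δx = -4·5 + ½·-9·5² = -132.5 cm; v ends -49 cm/s.
5–10 s: v starts -49 cm/s; Δx = -49·5 + ½·-5·5² = -307.5 cm; v ends -74 cm/s.
10–12 s: v starts -74 cm/s; Δx = -74·2 + ½·6·2² = -136 cm; v ends -62 cm/s.
x(12) = 7 + Σ Δx = -569 cm.

-569 cm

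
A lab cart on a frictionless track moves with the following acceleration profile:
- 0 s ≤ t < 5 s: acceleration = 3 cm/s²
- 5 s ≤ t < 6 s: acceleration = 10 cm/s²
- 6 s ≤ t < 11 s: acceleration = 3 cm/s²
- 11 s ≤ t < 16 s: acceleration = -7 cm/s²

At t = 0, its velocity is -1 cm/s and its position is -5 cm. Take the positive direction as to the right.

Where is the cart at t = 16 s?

On each constant-a segment, Δv = aΔt and Δx = v₀Δt + ½aΔt²; chain segment to segment.
0–5 s: v starts -1 cm/s; Δx = -1·5 + ½·3·5² = 32.5 cm; v ends 14 cm/s.
5–6 s: v starts 14 cm/s; Δx = 14·1 + ½·10·1² = 19 cm; v ends 24 cm/s.
6–11 s: v starts 24 cm/s; Δx = 24·5 + ½·3·5² = 157.5 cm; v ends 39 cm/s.
11–16 s: v starts 39 cm/s; Δx = 39·5 + ½·-7·5² = 107.5 cm; v ends 4 cm/s.
x(16) = -5 + Σ Δx = 311.5 cm.

311.5 cm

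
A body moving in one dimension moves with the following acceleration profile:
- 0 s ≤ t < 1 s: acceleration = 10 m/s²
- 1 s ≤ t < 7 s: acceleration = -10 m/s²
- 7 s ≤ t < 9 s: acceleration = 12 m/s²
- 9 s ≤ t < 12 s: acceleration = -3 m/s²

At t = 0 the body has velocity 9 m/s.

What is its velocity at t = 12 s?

-26 m/s

Δv equals the area under the a-t graph; then v = v₀ + Δv.
0–1 s: 10 × 1 = 10 m/s
1–7 s: -10 × 6 = -60 m/s
7–9 s: 12 × 2 = 24 m/s
9–12 s: -3 × 3 = -9 m/s
Δv = -35 m/s, so v(12) = 9 + (-35) = -26 m/s.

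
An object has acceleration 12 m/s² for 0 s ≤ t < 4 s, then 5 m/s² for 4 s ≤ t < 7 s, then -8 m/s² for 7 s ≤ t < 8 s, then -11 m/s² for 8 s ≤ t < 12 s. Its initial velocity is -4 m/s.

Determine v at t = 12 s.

7 m/s

Δv equals the area under the a-t graph; then v = v₀ + Δv.
0–4 s: 12 × 4 = 48 m/s
4–7 s: 5 × 3 = 15 m/s
7–8 s: -8 × 1 = -8 m/s
8–12 s: -11 × 4 = -44 m/s
Δv = 11 m/s, so v(12) = -4 + (11) = 7 m/s.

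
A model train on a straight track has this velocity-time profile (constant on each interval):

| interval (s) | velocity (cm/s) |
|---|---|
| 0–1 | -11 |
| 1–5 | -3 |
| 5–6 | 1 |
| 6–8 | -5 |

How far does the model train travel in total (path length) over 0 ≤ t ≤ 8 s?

34 cm

Distance (not displacement) is the total path length: add the absolute areas under v-t.
0–1 s: |-11| × 1 = 11 cm
1–5 s: |-3| × 4 = 12 cm
5–6 s: |1| × 1 = 1 cm
6–8 s: |-5| × 2 = 10 cm
Total distance = 34 cm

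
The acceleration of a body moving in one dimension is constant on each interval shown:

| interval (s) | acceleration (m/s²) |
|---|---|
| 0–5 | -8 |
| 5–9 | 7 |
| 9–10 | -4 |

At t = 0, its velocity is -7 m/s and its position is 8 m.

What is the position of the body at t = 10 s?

On each constant-a segment, Δv = aΔt and Δx = v₀Δt + ½aΔt²; chain segment to segment.
0–5 s: v starts -7 m/s; Δx = -7·5 + ½·-8·5² = -135 m; v ends -47 m/s.
5–9 s: v starts -47 m/s; Δx = -47·4 + ½·7·4² = -132 m; v ends -19 m/s.
9–10 s: v starts -19 m/s; Δx = -19·1 + ½·-4·1² = -21 m; v ends -23 m/s.
x(10) = 8 + Σ Δx = -280 m.

-280 m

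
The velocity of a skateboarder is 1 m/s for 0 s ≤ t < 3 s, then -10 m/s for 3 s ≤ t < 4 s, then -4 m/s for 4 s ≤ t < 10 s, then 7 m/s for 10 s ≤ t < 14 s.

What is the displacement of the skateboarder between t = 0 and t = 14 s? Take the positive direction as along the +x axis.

-3 m

Net displacement equals the area under the velocity-time graph (areas below the axis count negative).
0–3 s: 1 × 3 = 3 m
3–4 s: -10 × 1 = -10 m
4–10 s: -4 × 6 = -24 m
10–14 s: 7 × 4 = 28 m
Net displacement = -3 m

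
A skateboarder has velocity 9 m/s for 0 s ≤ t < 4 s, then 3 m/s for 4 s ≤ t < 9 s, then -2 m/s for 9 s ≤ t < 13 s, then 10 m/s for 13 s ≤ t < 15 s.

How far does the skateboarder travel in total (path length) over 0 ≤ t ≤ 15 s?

Total distance travelled is ∫|v| dt — sum the magnitudes of each area piece.
0–4 s: |9| × 4 = 36 m
4–9 s: |3| × 5 = 15 m
9–13 s: |-2| × 4 = 8 m
13–15 s: |10| × 2 = 20 m
Total distance = 79 m

79 m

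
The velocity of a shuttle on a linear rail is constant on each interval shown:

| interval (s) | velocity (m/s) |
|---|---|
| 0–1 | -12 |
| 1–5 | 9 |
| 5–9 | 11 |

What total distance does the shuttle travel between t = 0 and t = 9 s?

Total distance travelled is ∫|v| dt — sum the magnitudes of each area piece.
0–1 s: |-12| × 1 = 12 m
1–5 s: |9| × 4 = 36 m
5–9 s: |11| × 4 = 44 m
Total distance = 92 m

92 m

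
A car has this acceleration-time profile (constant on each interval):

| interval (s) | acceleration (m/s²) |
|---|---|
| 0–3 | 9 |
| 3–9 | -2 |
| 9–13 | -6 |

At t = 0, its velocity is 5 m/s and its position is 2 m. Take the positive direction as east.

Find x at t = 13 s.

245.5 m

On each constant-a segment, Δv = aΔt and Δx = v₀Δt + ½aΔt²; chain segment to segment.
0–3 s: v starts 5 m/s; Δx = 5·3 + ½·9·3² = 55.5 m; v ends 32 m/s.
3–9 s: v starts 32 m/s; Δx = 32·6 + ½·-2·6² = 156 m; v ends 20 m/s.
9–13 s: v starts 20 m/s; Δx = 20·4 + ½·-6·4² = 32 m; v ends -4 m/s.
x(13) = 2 + Σ Δx = 245.5 m.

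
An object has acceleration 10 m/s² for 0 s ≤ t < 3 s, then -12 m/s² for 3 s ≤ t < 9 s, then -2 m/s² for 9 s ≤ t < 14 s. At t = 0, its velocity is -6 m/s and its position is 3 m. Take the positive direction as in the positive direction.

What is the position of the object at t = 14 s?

On each constant-a segment, Δv = aΔt and Δx = v₀Δt + ½aΔt²; chain segment to segment.
0–3 s: v starts -6 m/s; Δx = -6·3 + ½·10·3² = 27 m; v ends 24 m/s.
3–9 s: v starts 24 m/s; Δx = 24·6 + ½·-12·6² = -72 m; v ends -48 m/s.
9–14 s: v starts -48 m/s; Δx = -48·5 + ½·-2·5² = -265 m; v ends -58 m/s.
x(14) = 3 + Σ Δx = -307 m.

-307 m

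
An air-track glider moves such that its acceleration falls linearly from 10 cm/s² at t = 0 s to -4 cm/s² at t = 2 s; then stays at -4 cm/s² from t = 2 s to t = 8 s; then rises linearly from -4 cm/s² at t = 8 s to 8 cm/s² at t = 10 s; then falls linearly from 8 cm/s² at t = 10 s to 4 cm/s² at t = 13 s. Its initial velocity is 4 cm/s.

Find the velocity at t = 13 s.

8 cm/s

Δv equals the area under the a-t graph; then v = v₀ + Δv.
0–2 s: ½(10 + -4)(2) = 6 cm/s
2–8 s: -4 × 6 = -24 cm/s
8–10 s: ½(-4 + 8)(2) = 4 cm/s
10–13 s: ½(8 + 4)(3) = 18 cm/s
Δv = 4 cm/s, so v(13) = 4 + (4) = 8 cm/s.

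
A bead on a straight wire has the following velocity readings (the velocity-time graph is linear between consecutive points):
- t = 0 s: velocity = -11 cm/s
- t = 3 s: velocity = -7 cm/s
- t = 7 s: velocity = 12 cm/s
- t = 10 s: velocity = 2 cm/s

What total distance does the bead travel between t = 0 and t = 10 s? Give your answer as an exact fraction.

1298/19 cm

Distance (not displacement) is the total path length: add the absolute areas under v-t.
0–3 s: |½(-11 + -7)(3)| = 27 cm
3–7 s: v = 0 at t = 85/19 s; triangle areas 98/19 + 288/19 = 386/19 cm
7–10 s: |½(12 + 2)(3)| = 21 cm
Total distance = 1298/19 cm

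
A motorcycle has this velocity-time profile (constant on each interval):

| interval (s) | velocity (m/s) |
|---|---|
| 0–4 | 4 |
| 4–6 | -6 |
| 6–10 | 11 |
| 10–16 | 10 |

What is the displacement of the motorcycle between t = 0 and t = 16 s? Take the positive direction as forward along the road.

Net displacement equals the area under the velocity-time graph (areas below the axis count negative).
0–4 s: 4 × 4 = 16 m
4–6 s: -6 × 2 = -12 m
6–10 s: 11 × 4 = 44 m
10–16 s: 10 × 6 = 60 m
Net displacement = 108 m

108 m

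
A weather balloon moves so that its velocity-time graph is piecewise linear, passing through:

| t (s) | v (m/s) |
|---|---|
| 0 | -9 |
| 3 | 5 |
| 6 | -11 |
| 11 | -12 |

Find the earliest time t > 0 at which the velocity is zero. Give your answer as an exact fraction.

v changes sign on 0–3 s (from -9 to 5); the graph is linear there, so v = 0 at t = 0 + (9)·(3 − 0)/(5 − -9) = 27/14 s.

t = 27/14 s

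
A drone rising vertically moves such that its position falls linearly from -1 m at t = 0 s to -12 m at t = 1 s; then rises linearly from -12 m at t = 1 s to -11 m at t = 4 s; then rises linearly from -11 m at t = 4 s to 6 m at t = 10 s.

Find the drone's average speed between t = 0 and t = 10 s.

Average speed = (total path length)/(elapsed time); on a piecewise-linear x-t graph the path length is Σ|Δx|.
0–1 s: |Δx| = |-12 − -1| = 11 m
1–4 s: |Δx| = |-11 − -12| = 1 m
4–10 s: |Δx| = |6 − -11| = 17 m
Total path = 29 m; average speed = 29/10 = 2.9 m/s.

2.9 m/s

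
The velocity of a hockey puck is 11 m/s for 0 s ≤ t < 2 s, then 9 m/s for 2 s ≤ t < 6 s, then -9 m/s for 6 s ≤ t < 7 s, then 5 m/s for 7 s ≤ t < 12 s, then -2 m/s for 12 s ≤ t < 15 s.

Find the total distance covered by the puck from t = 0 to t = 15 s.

Distance (not displacement) is the total path length: add the absolute areas under v-t.
0–2 s: |11| × 2 = 22 m
2–6 s: |9| × 4 = 36 m
6–7 s: |-9| × 1 = 9 m
7–12 s: |5| × 5 = 25 m
12–15 s: |-2| × 3 = 6 m
Total distance = 98 m

98 m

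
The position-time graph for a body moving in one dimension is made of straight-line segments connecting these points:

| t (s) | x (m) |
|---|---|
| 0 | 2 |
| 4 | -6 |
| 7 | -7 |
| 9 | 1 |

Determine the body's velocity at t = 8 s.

4 m/s

Velocity is the slope of the x-t graph on 7–9 s: (1 − -7)/(9 − 7) = 4 m/s.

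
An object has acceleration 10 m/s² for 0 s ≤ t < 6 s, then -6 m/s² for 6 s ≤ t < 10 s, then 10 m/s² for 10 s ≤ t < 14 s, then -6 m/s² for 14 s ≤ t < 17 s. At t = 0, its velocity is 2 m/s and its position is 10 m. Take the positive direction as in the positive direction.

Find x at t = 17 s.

841 m

On each constant-a segment, Δv = aΔt and Δx = v₀Δt + ½aΔt²; chain segment to segment.
0–6 s: v starts 2 m/s; Δx = 2·6 + ½·10·6² = 192 m; v ends 62 m/s.
6–10 s: v starts 62 m/s; Δx = 62·4 + ½·-6·4² = 200 m; v ends 38 m/s.
10–14 s: v starts 38 m/s; Δx = 38·4 + ½·10·4² = 232 m; v ends 78 m/s.
14–17 s: v starts 78 m/s; Δx = 78·3 + ½·-6·3² = 207 m; v ends 60 m/s.
x(17) = 10 + Σ Δx = 841 m.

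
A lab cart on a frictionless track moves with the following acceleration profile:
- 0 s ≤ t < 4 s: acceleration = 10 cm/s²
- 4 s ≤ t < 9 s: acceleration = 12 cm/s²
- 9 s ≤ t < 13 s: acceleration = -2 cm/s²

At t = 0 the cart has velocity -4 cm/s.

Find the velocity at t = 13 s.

Δv equals the area under the a-t graph; then v = v₀ + Δv.
0–4 s: 10 × 4 = 40 cm/s
4–9 s: 12 × 5 = 60 cm/s
9–13 s: -2 × 4 = -8 cm/s
Δv = 92 cm/s, so v(13) = -4 + (92) = 88 cm/s.

88 cm/s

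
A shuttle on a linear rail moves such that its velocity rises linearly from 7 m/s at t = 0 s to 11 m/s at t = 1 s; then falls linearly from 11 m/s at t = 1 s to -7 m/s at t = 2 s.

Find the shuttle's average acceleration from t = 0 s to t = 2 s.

Average acceleration = Δv/Δt = (-7 − 7)/(2 − 0) = -7 m/s².

-7 m/s²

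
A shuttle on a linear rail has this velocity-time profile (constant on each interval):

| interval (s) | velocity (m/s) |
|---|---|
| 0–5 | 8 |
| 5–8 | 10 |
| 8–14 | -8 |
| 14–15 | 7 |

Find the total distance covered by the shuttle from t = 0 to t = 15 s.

125 m

Total distance travelled is ∫|v| dt — sum the magnitudes of each area piece.
0–5 s: |8| × 5 = 40 m
5–8 s: |10| × 3 = 30 m
8–14 s: |-8| × 6 = 48 m
14–15 s: |7| × 1 = 7 m
Total distance = 125 m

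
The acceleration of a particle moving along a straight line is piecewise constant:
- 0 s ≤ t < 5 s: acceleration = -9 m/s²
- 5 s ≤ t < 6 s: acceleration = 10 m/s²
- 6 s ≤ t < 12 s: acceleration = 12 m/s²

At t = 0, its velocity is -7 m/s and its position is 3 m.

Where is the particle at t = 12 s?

-227.5 m

On each constant-a segment, Δv = aΔt and Δx = v₀Δt + ½aΔt²; chain segment to segment.
0–5 s: v starts -7 m/s; Δx = -7·5 + ½·-9·5² = -147.5 m; v ends -52 m/s.
5–6 s: v starts -52 m/s; Δx = -52·1 + ½·10·1² = -47 m; v ends -42 m/s.
6–12 s: v starts -42 m/s; Δx = -42·6 + ½·12·6² = -36 m; v ends 30 m/s.
x(12) = 3 + Σ Δx = -227.5 m.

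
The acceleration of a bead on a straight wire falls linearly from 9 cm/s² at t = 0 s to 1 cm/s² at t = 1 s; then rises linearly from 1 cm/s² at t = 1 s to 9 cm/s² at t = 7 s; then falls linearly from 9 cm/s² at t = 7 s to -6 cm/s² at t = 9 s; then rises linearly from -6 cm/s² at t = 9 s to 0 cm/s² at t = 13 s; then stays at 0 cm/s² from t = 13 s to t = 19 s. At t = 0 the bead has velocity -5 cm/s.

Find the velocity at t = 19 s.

Δv equals the area under the a-t graph; then v = v₀ + Δv.
0–1 s: ½(9 + 1)(1) = 5 cm/s
1–7 s: ½(1 + 9)(6) = 30 cm/s
7–9 s: ½(9 + -6)(2) = 3 cm/s
9–13 s: ½(-6 + 0)(4) = -12 cm/s
13–19 s: 0 × 6 = 0 cm/s
Δv = 26 cm/s, so v(19) = -5 + (26) = 21 cm/s.

21 cm/s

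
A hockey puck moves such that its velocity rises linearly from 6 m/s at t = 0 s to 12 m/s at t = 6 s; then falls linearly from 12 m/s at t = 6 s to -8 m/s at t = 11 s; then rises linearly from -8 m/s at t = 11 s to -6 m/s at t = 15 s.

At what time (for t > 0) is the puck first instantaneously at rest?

t = 9 s

v changes sign on 6–11 s (from 12 to -8); the graph is linear there, so v = 0 at t = 6 + (-12)·(11 − 6)/(-8 − 12) = 9 s.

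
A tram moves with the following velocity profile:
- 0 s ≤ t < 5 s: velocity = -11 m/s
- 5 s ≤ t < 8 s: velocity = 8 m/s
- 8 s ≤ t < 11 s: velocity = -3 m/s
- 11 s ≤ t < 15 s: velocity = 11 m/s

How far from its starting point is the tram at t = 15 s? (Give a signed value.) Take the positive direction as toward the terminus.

Displacement is the signed area under the v-t curve.
0–5 s: -11 × 5 = -55 m
5–8 s: 8 × 3 = 24 m
8–11 s: -3 × 3 = -9 m
11–15 s: 11 × 4 = 44 m
Net displacement = 4 m

4 m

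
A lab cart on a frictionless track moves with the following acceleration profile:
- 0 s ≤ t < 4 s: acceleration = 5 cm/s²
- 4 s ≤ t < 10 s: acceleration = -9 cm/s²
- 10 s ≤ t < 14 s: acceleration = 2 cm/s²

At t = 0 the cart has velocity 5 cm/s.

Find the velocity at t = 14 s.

Δv equals the area under the a-t graph; then v = v₀ + Δv.
0–4 s: 5 × 4 = 20 cm/s
4–10 s: -9 × 6 = -54 cm/s
10–14 s: 2 × 4 = 8 cm/s
Δv = -26 cm/s, so v(14) = 5 + (-26) = -21 cm/s.

-21 cm/s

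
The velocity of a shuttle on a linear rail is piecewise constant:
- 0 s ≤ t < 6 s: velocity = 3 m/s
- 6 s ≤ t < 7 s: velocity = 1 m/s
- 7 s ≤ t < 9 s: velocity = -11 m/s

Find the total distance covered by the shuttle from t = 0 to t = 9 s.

Total distance travelled is ∫|v| dt — sum the magnitudes of each area piece.
0–6 s: |3| × 6 = 18 m
6–7 s: |1| × 1 = 1 m
7–9 s: |-11| × 2 = 22 m
Total distance = 41 m

41 m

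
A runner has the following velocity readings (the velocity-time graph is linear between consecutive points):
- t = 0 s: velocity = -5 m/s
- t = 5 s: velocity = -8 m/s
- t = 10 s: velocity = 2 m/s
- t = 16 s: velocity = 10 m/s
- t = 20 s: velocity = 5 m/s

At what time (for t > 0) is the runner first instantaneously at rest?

t = 9 s

v changes sign on 5–10 s (from -8 to 2); the graph is linear there, so v = 0 at t = 5 + (8)·(10 − 5)/(2 − -8) = 9 s.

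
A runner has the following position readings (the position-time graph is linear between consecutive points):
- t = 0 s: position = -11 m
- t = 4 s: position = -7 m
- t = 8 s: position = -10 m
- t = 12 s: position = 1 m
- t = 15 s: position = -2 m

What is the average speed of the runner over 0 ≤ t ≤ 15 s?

1.4 m/s

Average speed = (total path length)/(elapsed time); on a piecewise-linear x-t graph the path length is Σ|Δx|.
0–4 s: |Δx| = |-7 − -11| = 4 m
4–8 s: |Δx| = |-10 − -7| = 3 m
8–12 s: |Δx| = |1 − -10| = 11 m
12–15 s: |Δx| = |-2 − 1| = 3 m
Total path = 21 m; average speed = 21/15 = 1.4 m/s.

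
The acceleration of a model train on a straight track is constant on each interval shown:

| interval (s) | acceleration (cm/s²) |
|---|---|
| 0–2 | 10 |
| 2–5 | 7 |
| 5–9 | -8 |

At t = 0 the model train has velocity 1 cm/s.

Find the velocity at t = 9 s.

10 cm/s

Δv equals the area under the a-t graph; then v = v₀ + Δv.
0–2 s: 10 × 2 = 20 cm/s
2–5 s: 7 × 3 = 21 cm/s
5–9 s: -8 × 4 = -32 cm/s
Δv = 9 cm/s, so v(9) = 1 + (9) = 10 cm/s.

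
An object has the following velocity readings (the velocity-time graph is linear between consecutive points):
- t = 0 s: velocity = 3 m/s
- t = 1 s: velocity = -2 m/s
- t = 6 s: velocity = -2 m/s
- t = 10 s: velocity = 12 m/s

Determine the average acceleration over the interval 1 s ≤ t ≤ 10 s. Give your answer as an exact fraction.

14/9 m/s²

Average acceleration = Δv/Δt = (12 − -2)/(10 − 1) = 14/9 m/s².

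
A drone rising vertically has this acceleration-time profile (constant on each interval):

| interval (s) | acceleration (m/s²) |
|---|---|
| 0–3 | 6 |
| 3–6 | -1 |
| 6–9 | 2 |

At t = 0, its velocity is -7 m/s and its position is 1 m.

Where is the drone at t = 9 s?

On each constant-a segment, Δv = aΔt and Δx = v₀Δt + ½aΔt²; chain segment to segment.
0–3 s: v starts -7 m/s; Δx = -7·3 + ½·6·3² = 6 m; v ends 11 m/s.
3–6 s: v starts 11 m/s; Δx = 11·3 + ½·-1·3² = 28.5 m; v ends 8 m/s.
6–9 s: v starts 8 m/s; Δx = 8·3 + ½·2·3² = 33 m; v ends 14 m/s.
x(9) = 1 + Σ Δx = 68.5 m.

68.5 m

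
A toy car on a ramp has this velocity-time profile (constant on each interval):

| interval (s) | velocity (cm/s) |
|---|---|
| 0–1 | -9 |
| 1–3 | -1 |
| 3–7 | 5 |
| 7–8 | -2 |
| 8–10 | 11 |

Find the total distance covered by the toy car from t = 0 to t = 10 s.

Total distance travelled is ∫|v| dt — sum the magnitudes of each area piece.
0–1 s: |-9| × 1 = 9 cm
1–3 s: |-1| × 2 = 2 cm
3–7 s: |5| × 4 = 20 cm
7–8 s: |-2| × 1 = 2 cm
8–10 s: |11| × 2 = 22 cm
Total distance = 55 cm

55 cm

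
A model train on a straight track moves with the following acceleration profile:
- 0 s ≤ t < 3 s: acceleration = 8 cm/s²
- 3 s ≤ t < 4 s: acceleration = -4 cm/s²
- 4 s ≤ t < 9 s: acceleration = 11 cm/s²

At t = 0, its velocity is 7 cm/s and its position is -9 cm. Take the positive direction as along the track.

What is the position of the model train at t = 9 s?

349.5 cm

On each constant-a segment, Δv = aΔt and Δx = v₀Δt + ½aΔt²; chain segment to segment.
0–3 s: v starts 7 cm/s; Δx = 7·3 + ½·8·3² = 57 cm; v ends 31 cm/s.
3–4 s: v starts 31 cm/s; Δx = 31·1 + ½·-4·1² = 29 cm; v ends 27 cm/s.
4–9 s: v starts 27 cm/s; Δx = 27·5 + ½·11·5² = 272.5 cm; v ends 82 cm/s.
x(9) = -9 + Σ Δx = 349.5 cm.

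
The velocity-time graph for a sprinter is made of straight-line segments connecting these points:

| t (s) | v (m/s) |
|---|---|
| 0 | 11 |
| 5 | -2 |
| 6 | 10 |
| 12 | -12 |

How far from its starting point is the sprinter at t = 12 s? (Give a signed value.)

Displacement is the signed area under the v-t curve.
0–5 s: ½(11 + -2)(5) = 22.5 m
5–6 s: ½(-2 + 10)(1) = 4 m
6–12 s: ½(10 + -12)(6) = -6 m
Net displacement = 20.5 m

20.5 m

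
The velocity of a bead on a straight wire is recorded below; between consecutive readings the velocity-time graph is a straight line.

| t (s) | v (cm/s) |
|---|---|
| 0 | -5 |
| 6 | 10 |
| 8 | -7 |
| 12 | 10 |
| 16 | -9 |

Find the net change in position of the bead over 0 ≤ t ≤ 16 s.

26 cm

Net displacement equals the area under the velocity-time graph (areas below the axis count negative).
0–6 s: ½(-5 + 10)(6) = 15 cm
6–8 s: ½(10 + -7)(2) = 3 cm
8–12 s: ½(-7 + 10)(4) = 6 cm
12–16 s: ½(10 + -9)(4) = 2 cm
Net displacement = 26 cm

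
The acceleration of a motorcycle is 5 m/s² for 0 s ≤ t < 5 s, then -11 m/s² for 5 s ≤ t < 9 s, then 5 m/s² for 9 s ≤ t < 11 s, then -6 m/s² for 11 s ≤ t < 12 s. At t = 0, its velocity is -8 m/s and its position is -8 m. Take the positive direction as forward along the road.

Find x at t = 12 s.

-69.5 m

On each constant-a segment, Δv = aΔt and Δx = v₀Δt + ½aΔt²; chain segment to segment.
0–5 s: v starts -8 m/s; Δx = -8·5 + ½·5·5² = 22.5 m; v ends 17 m/s.
5–9 s: v starts 17 m/s; Δx = 17·4 + ½·-11·4² = -20 m; v ends -27 m/s.
9–11 s: v starts -27 m/s; Δx = -27·2 + ½·5·2² = -44 m; v ends -17 m/s.
11–12 s: v starts -17 m/s; Δx = -17·1 + ½·-6·1² = -20 m; v ends -23 m/s.
x(12) = -8 + Σ Δx = -69.5 m.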